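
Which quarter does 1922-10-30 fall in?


Month: October (month 10)
Q1: Jan-Mar, Q2: Apr-Jun, Q3: Jul-Sep, Q4: Oct-Dec

Q4


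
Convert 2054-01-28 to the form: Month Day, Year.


ISO 2054-01-28 parses as year=2054, month=01, day=28
Month 1 -> January

January 28, 2054


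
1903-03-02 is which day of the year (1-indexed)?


Date: March 2, 1903
Days in months 1 through 2: 59
Plus 2 days in March

Day of year: 61


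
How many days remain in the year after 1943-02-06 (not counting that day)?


Day of year: 37 of 365
Remaining = 365 - 37

328 days


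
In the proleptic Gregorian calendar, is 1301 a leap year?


Gregorian leap year rule: divisible by 4, but not by 100, unless also by 400.
1301 is not divisible by 4 -> not a leap year

No


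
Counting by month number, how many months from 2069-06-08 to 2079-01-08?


From June 2069 to January 2079
10 years * 12 = 120 months, minus 5 months = 115

115 months


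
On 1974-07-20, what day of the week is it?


Date: July 20, 1974
Anchor: Jan 1, 1974. With p = 1974 - 1 = 1973: (p + p//4 - p//100 + p//400) mod 7 = (1973 + 493 - 19 + 4) mod 7 = 2451 mod 7 = 1 -> Tuesday (Mon=0 ... Sun=6)
Days before July (Jan-Jun): 181; offset = 181 + 20 - 1 = 200
Weekday index = (1 + 200) mod 7 = 5

Day of the week: Saturday


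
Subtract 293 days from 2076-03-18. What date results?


Start: 2076-03-18, subtract 293 days
Back 18 days from March 18 reaches February 29, 2076 -> 275 left
February 2076 has 29 days -> back to January 31, 2076 -> 246 left
January 2076 has 31 days -> back to December 31, 2075 -> 215 left
December 2075 has 31 days -> back to November 30, 2075 -> 184 left
November 2075 has 30 days -> back to October 31, 2075 -> 154 left
October 2075 has 31 days -> back to September 30, 2075 -> 123 left
September 2075 has 30 days -> back to August 31, 2075 -> 93 left
August 2075 has 31 days -> back to July 31, 2075 -> 62 left
July 2075 has 31 days -> back to June 30, 2075 -> 31 left
June 2075 has 30 days -> back to May 31, 2075 -> 1 left
May 2075: 31 - 1 = 30 -> lands on May 30

Result: 2075-05-30


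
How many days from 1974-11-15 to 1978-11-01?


From 1974-11-15 to 1978-11-01
1974-11-15: days before November = 31 + 28 + 31 + 30 + 31 + 30 + 31 + 31 + 30 + 31 = 304 (1974 is not a leap year); day of year = 304 + 15 = 319
1978-11-01: days before November = 31 + 28 + 31 + 30 + 31 + 30 + 31 + 31 + 30 + 31 = 304 (1978 is not a leap year); day of year = 304 + 1 = 305
Rest of 1974: 365 - 319 = 46
Full years 1975 (365), 1976 (366), 1977 (365): 1096
Total = 46 + 1096 + 305 = 1447

1447 days


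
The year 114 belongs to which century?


Century = (year - 1) // 100 + 1
= (114 - 1) // 100 + 1
= 113 // 100 + 1
= 1 + 1

2nd century


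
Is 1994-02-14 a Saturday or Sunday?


Anchor: Jan 1, 1994. With p = 1994 - 1 = 1993: (p + p//4 - p//100 + p//400) mod 7 = (1993 + 498 - 19 + 4) mod 7 = 2476 mod 7 = 5 -> Saturday (Mon=0 ... Sun=6)
Day of year: 45; offset = 44
Weekday index = (5 + 44) mod 7 = 0 -> Monday
Weekend days: Saturday, Sunday

No


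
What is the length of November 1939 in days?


November 1939

30 days


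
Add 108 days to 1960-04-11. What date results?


Start: 1960-04-11, add 108 days
April 1960 has 30 days: 30 - 11 = 19 days to April 30 -> 89 left
May 1960 has 31 days -> 58 left
June 1960 has 30 days -> 28 left
July 1960: 28 <= 31 -> lands on July 28

Result: 1960-07-28


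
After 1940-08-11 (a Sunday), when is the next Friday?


Current: Sunday
Target: Friday
Days ahead: 5

Next Friday: 1940-08-16


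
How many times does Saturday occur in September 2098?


September 2098 has 30 days
Anchor: Jan 1, 2098. With p = 2098 - 1 = 2097: (p + p//4 - p//100 + p//400) mod 7 = (2097 + 524 - 20 + 5) mod 7 = 2606 mod 7 = 2 -> Wednesday (Mon=0 ... Sun=6)
Days before September (Jan-Aug): 243; September 1 index = (2 + 243) mod 7 = 0 -> Monday
First Saturday is September 6
Saturdays: 6, 13, 20, 27

4 Saturdays


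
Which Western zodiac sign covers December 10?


Date: December 10
Conventional tropical zodiac dates: Sagittarius from November 22 onward; Capricorn starts December 22
December 10 falls within the Sagittarius range

Sagittarius


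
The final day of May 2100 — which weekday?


May 2100 has 31 days
Anchor: Jan 1, 2100. With p = 2100 - 1 = 2099: (p + p//4 - p//100 + p//400) mod 7 = (2099 + 524 - 20 + 5) mod 7 = 2608 mod 7 = 4 -> Friday (Mon=0 ... Sun=6)
Days before May (Jan-Apr): 120; May 1 index = (4 + 120) mod 7 = 5 -> Saturday
Last day offset: 31 - 1 = 30 days
Weekday index = (5 + 30) mod 7 = 0

Monday, May 31


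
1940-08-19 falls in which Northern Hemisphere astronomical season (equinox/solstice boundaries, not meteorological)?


Date: August 19
Astronomical Summer (approx.; exact equinox/solstice day varies by year): June 21 to September 21
August 19 falls within the Summer window

Summer


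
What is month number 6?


Month 6 of 12

June


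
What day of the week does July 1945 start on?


Target: July 1, 1945
Anchor: Jan 1, 1945. With p = 1945 - 1 = 1944: (p + p//4 - p//100 + p//400) mod 7 = (1944 + 486 - 19 + 4) mod 7 = 2415 mod 7 = 0 -> Monday (Mon=0 ... Sun=6)
Days before July (Jan-Jun): 181 days
Weekday index = (0 + 181) mod 7 = 6

Sunday


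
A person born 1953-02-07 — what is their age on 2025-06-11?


Birth: 1953-02-07
Reference: 2025-06-11
Year difference: 2025 - 1953 = 72

72 years old


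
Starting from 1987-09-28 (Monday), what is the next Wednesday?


Current: Monday
Target: Wednesday
Days ahead: 2

Next Wednesday: 1987-09-30


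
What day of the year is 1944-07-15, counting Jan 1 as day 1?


Date: July 15, 1944
Days in months 1 through 6: 182
Plus 15 days in July

Day of year: 197


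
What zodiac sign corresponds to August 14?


Date: August 14
Conventional tropical zodiac dates: Leo from July 23 onward; Virgo starts August 23
August 14 falls within the Leo range

Leo


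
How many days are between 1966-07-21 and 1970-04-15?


From 1966-07-21 to 1970-04-15
1966-07-21: days before July = 31 + 28 + 31 + 30 + 31 + 30 = 181 (1966 is not a leap year); day of year = 181 + 21 = 202
1970-04-15: days before April = 31 + 28 + 31 = 90 (1970 is not a leap year); day of year = 90 + 15 = 105
Rest of 1966: 365 - 202 = 163
Full years 1967 (365), 1968 (366), 1969 (365): 1096
Total = 163 + 1096 + 105 = 1364

1364 days


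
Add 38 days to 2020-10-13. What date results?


Start: 2020-10-13, add 38 days
October 2020 has 31 days: 31 - 13 = 18 days to October 31 -> 20 left
November 2020: 20 <= 30 -> lands on November 20

Result: 2020-11-20


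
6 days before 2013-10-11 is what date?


Start: 2013-10-11, subtract 6 days
11 - 6 = 5 stays within October 2013

Result: 2013-10-05


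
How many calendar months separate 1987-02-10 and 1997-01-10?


From February 1987 to January 1997
10 years * 12 = 120 months, minus 1 month = 119

119 months


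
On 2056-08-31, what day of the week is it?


Date: August 31, 2056
Anchor: Jan 1, 2056. With p = 2056 - 1 = 2055: (p + p//4 - p//100 + p//400) mod 7 = (2055 + 513 - 20 + 5) mod 7 = 2553 mod 7 = 5 -> Saturday (Mon=0 ... Sun=6)
Days before August (Jan-Jul): 213; offset = 213 + 31 - 1 = 243
Weekday index = (5 + 243) mod 7 = 3

Day of the week: Thursday


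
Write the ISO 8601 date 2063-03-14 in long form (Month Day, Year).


ISO 2063-03-14 parses as year=2063, month=03, day=14
Month 3 -> March

March 14, 2063


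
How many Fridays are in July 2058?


July 2058 has 31 days
Anchor: Jan 1, 2058. With p = 2058 - 1 = 2057: (p + p//4 - p//100 + p//400) mod 7 = (2057 + 514 - 20 + 5) mod 7 = 2556 mod 7 = 1 -> Tuesday (Mon=0 ... Sun=6)
Days before July (Jan-Jun): 181; July 1 index = (1 + 181) mod 7 = 0 -> Monday
First Friday is July 5
Fridays: 5, 12, 19, 26

4 Fridays


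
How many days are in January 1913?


January 1913

31 days


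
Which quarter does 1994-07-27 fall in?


Month: July (month 7)
Q1: Jan-Mar, Q2: Apr-Jun, Q3: Jul-Sep, Q4: Oct-Dec

Q3


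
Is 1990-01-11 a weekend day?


Anchor: Jan 1, 1990. With p = 1990 - 1 = 1989: (p + p//4 - p//100 + p//400) mod 7 = (1989 + 497 - 19 + 4) mod 7 = 2471 mod 7 = 0 -> Monday (Mon=0 ... Sun=6)
Day of year: 11; offset = 10
Weekday index = (0 + 10) mod 7 = 3 -> Thursday
Weekend days: Saturday, Sunday

No


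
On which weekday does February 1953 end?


February 1953 has 28 days
Anchor: Jan 1, 1953. With p = 1953 - 1 = 1952: (p + p//4 - p//100 + p//400) mod 7 = (1952 + 488 - 19 + 4) mod 7 = 2425 mod 7 = 3 -> Thursday (Mon=0 ... Sun=6)
Days before February (Jan): 31; February 1 index = (3 + 31) mod 7 = 6 -> Sunday
Last day offset: 28 - 1 = 27 days
Weekday index = (6 + 27) mod 7 = 5

Saturday, February 28


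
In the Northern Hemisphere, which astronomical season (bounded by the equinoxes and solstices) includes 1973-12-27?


Date: December 27
Astronomical Winter (approx.; exact equinox/solstice day varies by year): December 21 to March 19
December 27 falls within the Winter window

Winter


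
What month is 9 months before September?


September is month 9
9 - 9 = 0; wrap: 0 + 12 = 12

December


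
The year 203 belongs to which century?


Century = (year - 1) // 100 + 1
= (203 - 1) // 100 + 1
= 202 // 100 + 1
= 2 + 1

3rd century


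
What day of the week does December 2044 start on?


Target: December 1, 2044
Anchor: Jan 1, 2044. With p = 2044 - 1 = 2043: (p + p//4 - p//100 + p//400) mod 7 = (2043 + 510 - 20 + 5) mod 7 = 2538 mod 7 = 4 -> Friday (Mon=0 ... Sun=6)
Days before December (Jan-Nov): 335 days
Weekday index = (4 + 335) mod 7 = 3

Thursday


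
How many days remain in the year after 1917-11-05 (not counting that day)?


Day of year: 309 of 365
Remaining = 365 - 309

56 days


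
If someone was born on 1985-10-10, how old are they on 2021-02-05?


Birth: 1985-10-10
Reference: 2021-02-05
Year difference: 2021 - 1985 = 36
Birthday not yet reached in 2021, subtract 1

35 years old


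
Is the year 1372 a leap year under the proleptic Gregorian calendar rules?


Gregorian leap year rule: divisible by 4, but not by 100, unless also by 400.
1372 is divisible by 4 but not 100 -> leap year

Yes


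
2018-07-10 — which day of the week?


Date: July 10, 2018
Anchor: Jan 1, 2018. With p = 2018 - 1 = 2017: (p + p//4 - p//100 + p//400) mod 7 = (2017 + 504 - 20 + 5) mod 7 = 2506 mod 7 = 0 -> Monday (Mon=0 ... Sun=6)
Days before July (Jan-Jun): 181; offset = 181 + 10 - 1 = 190
Weekday index = (0 + 190) mod 7 = 1

Day of the week: Tuesday


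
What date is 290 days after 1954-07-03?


Start: 1954-07-03, add 290 days
July 1954 has 31 days: 31 - 3 = 28 days to July 31 -> 262 left
August 1954 has 31 days -> 231 left
September 1954 has 30 days -> 201 left
October 1954 has 31 days -> 170 left
November 1954 has 30 days -> 140 left
December 1954 has 31 days -> 109 left
January 1955 has 31 days -> 78 left
February 1955 has 28 days -> 50 left
March 1955 has 31 days -> 19 left
April 1955: 19 <= 30 -> lands on April 19

Result: 1955-04-19


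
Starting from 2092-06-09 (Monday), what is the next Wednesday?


Current: Monday
Target: Wednesday
Days ahead: 2

Next Wednesday: 2092-06-11


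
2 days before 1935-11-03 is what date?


Start: 1935-11-03, subtract 2 days
3 - 2 = 1 stays within November 1935

Result: 1935-11-01


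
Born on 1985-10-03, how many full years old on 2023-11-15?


Birth: 1985-10-03
Reference: 2023-11-15
Year difference: 2023 - 1985 = 38

38 years old


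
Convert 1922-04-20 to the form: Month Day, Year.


ISO 1922-04-20 parses as year=1922, month=04, day=20
Month 4 -> April

April 20, 1922


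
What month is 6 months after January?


January is month 1
1 + 6 = 7

July


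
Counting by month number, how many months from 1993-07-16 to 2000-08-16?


From July 1993 to August 2000
7 years * 12 = 84 months, plus 1 month = 85

85 months


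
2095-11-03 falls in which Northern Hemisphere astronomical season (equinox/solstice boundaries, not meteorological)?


Date: November 3
Astronomical Autumn (approx.; exact equinox/solstice day varies by year): September 22 to December 20
November 3 falls within the Autumn window

Autumn


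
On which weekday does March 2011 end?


March 2011 has 31 days
Anchor: Jan 1, 2011. With p = 2011 - 1 = 2010: (p + p//4 - p//100 + p//400) mod 7 = (2010 + 502 - 20 + 5) mod 7 = 2497 mod 7 = 5 -> Saturday (Mon=0 ... Sun=6)
Days before March (Jan-Feb): 59; March 1 index = (5 + 59) mod 7 = 1 -> Tuesday
Last day offset: 31 - 1 = 30 days
Weekday index = (1 + 30) mod 7 = 3

Thursday, March 31


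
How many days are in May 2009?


May 2009

31 days


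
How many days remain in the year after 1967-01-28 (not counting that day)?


Day of year: 28 of 365
Remaining = 365 - 28

337 days


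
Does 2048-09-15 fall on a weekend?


Anchor: Jan 1, 2048. With p = 2048 - 1 = 2047: (p + p//4 - p//100 + p//400) mod 7 = (2047 + 511 - 20 + 5) mod 7 = 2543 mod 7 = 2 -> Wednesday (Mon=0 ... Sun=6)
Day of year: 259; offset = 258
Weekday index = (2 + 258) mod 7 = 1 -> Tuesday
Weekend days: Saturday, Sunday

No


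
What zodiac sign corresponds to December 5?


Date: December 5
Conventional tropical zodiac dates: Sagittarius from November 22 onward; Capricorn starts December 22
December 5 falls within the Sagittarius range

Sagittarius


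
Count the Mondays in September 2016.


September 2016 has 30 days
Anchor: Jan 1, 2016. With p = 2016 - 1 = 2015: (p + p//4 - p//100 + p//400) mod 7 = (2015 + 503 - 20 + 5) mod 7 = 2503 mod 7 = 4 -> Friday (Mon=0 ... Sun=6)
Days before September (Jan-Aug): 244; September 1 index = (4 + 244) mod 7 = 3 -> Thursday
First Monday is September 5
Mondays: 5, 12, 19, 26

4 Mondays


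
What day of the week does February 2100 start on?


Target: February 1, 2100
Anchor: Jan 1, 2100. With p = 2100 - 1 = 2099: (p + p//4 - p//100 + p//400) mod 7 = (2099 + 524 - 20 + 5) mod 7 = 2608 mod 7 = 4 -> Friday (Mon=0 ... Sun=6)
Days before February (Jan): 31 days
Weekday index = (4 + 31) mod 7 = 0

Monday


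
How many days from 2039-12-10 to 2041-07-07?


From 2039-12-10 to 2041-07-07
2039-12-10: days before December = 31 + 28 + 31 + 30 + 31 + 30 + 31 + 31 + 30 + 31 + 30 = 334 (2039 is not a leap year); day of year = 334 + 10 = 344
2041-07-07: days before July = 31 + 28 + 31 + 30 + 31 + 30 = 181 (2041 is not a leap year); day of year = 181 + 7 = 188
Rest of 2039: 365 - 344 = 21
Full years 2040 (366): 366
Total = 21 + 366 + 188 = 575

575 days


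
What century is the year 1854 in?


Century = (year - 1) // 100 + 1
= (1854 - 1) // 100 + 1
= 1853 // 100 + 1
= 18 + 1

19th century


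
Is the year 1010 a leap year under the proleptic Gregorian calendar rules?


Gregorian leap year rule: divisible by 4, but not by 100, unless also by 400.
1010 is not divisible by 4 -> not a leap year

No


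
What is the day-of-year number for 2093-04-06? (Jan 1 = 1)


Date: April 6, 2093
Days in months 1 through 3: 90
Plus 6 days in April

Day of year: 96


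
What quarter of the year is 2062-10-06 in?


Month: October (month 10)
Q1: Jan-Mar, Q2: Apr-Jun, Q3: Jul-Sep, Q4: Oct-Dec

Q4


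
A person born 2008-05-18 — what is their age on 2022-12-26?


Birth: 2008-05-18
Reference: 2022-12-26
Year difference: 2022 - 2008 = 14

14 years old


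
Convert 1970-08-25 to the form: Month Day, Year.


ISO 1970-08-25 parses as year=1970, month=08, day=25
Month 8 -> August

August 25, 1970


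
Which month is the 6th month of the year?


Month 6 of 12

June


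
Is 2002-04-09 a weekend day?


Anchor: Jan 1, 2002. With p = 2002 - 1 = 2001: (p + p//4 - p//100 + p//400) mod 7 = (2001 + 500 - 20 + 5) mod 7 = 2486 mod 7 = 1 -> Tuesday (Mon=0 ... Sun=6)
Day of year: 99; offset = 98
Weekday index = (1 + 98) mod 7 = 1 -> Tuesday
Weekend days: Saturday, Sunday

No


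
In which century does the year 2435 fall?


Century = (year - 1) // 100 + 1
= (2435 - 1) // 100 + 1
= 2434 // 100 + 1
= 24 + 1

25th century


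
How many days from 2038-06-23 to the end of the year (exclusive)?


Day of year: 174 of 365
Remaining = 365 - 174

191 days


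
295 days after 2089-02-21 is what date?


Start: 2089-02-21, add 295 days
February 2089 has 28 days: 28 - 21 = 7 days to February 28 -> 288 left
March 2089 has 31 days -> 257 left
April 2089 has 30 days -> 227 left
May 2089 has 31 days -> 196 left
June 2089 has 30 days -> 166 left
July 2089 has 31 days -> 135 left
August 2089 has 31 days -> 104 left
September 2089 has 30 days -> 74 left
October 2089 has 31 days -> 43 left
November 2089 has 30 days -> 13 left
December 2089: 13 <= 31 -> lands on December 13

Result: 2089-12-13


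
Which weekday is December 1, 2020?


Target: December 1, 2020
Anchor: Jan 1, 2020. With p = 2020 - 1 = 2019: (p + p//4 - p//100 + p//400) mod 7 = (2019 + 504 - 20 + 5) mod 7 = 2508 mod 7 = 2 -> Wednesday (Mon=0 ... Sun=6)
Days before December (Jan-Nov): 335 days
Weekday index = (2 + 335) mod 7 = 1

Tuesday


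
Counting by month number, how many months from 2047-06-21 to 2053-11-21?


From June 2047 to November 2053
6 years * 12 = 72 months, plus 5 months = 77

77 months


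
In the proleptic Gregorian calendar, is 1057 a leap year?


Gregorian leap year rule: divisible by 4, but not by 100, unless also by 400.
1057 is not divisible by 4 -> not a leap year

No


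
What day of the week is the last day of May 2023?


May 2023 has 31 days
Anchor: Jan 1, 2023. With p = 2023 - 1 = 2022: (p + p//4 - p//100 + p//400) mod 7 = (2022 + 505 - 20 + 5) mod 7 = 2512 mod 7 = 6 -> Sunday (Mon=0 ... Sun=6)
Days before May (Jan-Apr): 120; May 1 index = (6 + 120) mod 7 = 0 -> Monday
Last day offset: 31 - 1 = 30 days
Weekday index = (0 + 30) mod 7 = 2

Wednesday, May 31


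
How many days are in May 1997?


May 1997

31 days


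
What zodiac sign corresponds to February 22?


Date: February 22
Conventional tropical zodiac dates: Pisces from February 19 onward; Aries starts March 21
February 22 falls within the Pisces range

Pisces


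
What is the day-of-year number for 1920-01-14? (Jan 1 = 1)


Date: January 14, 1920
No months before January
Plus 14 days in January

Day of year: 14


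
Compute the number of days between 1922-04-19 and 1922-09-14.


From 1922-04-19 to 1922-09-14
1922-04-19: days before April = 31 + 28 + 31 = 90 (1922 is not a leap year); day of year = 90 + 19 = 109
1922-09-14: days before September = 31 + 28 + 31 + 30 + 31 + 30 + 31 + 31 = 243 (1922 is not a leap year); day of year = 243 + 14 = 257
Same year: 257 - 109 = 148

148 days


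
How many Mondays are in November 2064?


November 2064 has 30 days
Anchor: Jan 1, 2064. With p = 2064 - 1 = 2063: (p + p//4 - p//100 + p//400) mod 7 = (2063 + 515 - 20 + 5) mod 7 = 2563 mod 7 = 1 -> Tuesday (Mon=0 ... Sun=6)
Days before November (Jan-Oct): 305; November 1 index = (1 + 305) mod 7 = 5 -> Saturday
First Monday is November 3
Mondays: 3, 10, 17, 24

4 Mondays


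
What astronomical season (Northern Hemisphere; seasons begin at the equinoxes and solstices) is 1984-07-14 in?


Date: July 14
Astronomical Summer (approx.; exact equinox/solstice day varies by year): June 21 to September 21
July 14 falls within the Summer window

Summer


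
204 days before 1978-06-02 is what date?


Start: 1978-06-02, subtract 204 days
Back 2 days from June 2 reaches May 31, 1978 -> 202 left
May 1978 has 31 days -> back to April 30, 1978 -> 171 left
April 1978 has 30 days -> back to March 31, 1978 -> 141 left
March 1978 has 31 days -> back to February 28, 1978 -> 110 left
February 1978 has 28 days -> back to January 31, 1978 -> 82 left
January 1978 has 31 days -> back to December 31, 1977 -> 51 left
December 1977 has 31 days -> back to November 30, 1977 -> 20 left
November 1977: 30 - 20 = 10 -> lands on November 10

Result: 1977-11-10


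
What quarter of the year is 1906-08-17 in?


Month: August (month 8)
Q1: Jan-Mar, Q2: Apr-Jun, Q3: Jul-Sep, Q4: Oct-Dec

Q3


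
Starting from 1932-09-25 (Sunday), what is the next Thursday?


Current: Sunday
Target: Thursday
Days ahead: 4

Next Thursday: 1932-09-29


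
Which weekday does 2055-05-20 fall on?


Date: May 20, 2055
Anchor: Jan 1, 2055. With p = 2055 - 1 = 2054: (p + p//4 - p//100 + p//400) mod 7 = (2054 + 513 - 20 + 5) mod 7 = 2552 mod 7 = 4 -> Friday (Mon=0 ... Sun=6)
Days before May (Jan-Apr): 120; offset = 120 + 20 - 1 = 139
Weekday index = (4 + 139) mod 7 = 3

Day of the week: Thursday


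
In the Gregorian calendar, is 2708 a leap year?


Gregorian leap year rule: divisible by 4, but not by 100, unless also by 400.
2708 is divisible by 4 but not 100 -> leap year

Yes


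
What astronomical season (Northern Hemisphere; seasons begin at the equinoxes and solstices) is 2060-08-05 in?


Date: August 5
Astronomical Summer (approx.; exact equinox/solstice day varies by year): June 21 to September 21
August 5 falls within the Summer window

Summer


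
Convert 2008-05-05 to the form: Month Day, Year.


ISO 2008-05-05 parses as year=2008, month=05, day=05
Month 5 -> May

May 5, 2008


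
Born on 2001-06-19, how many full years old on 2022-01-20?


Birth: 2001-06-19
Reference: 2022-01-20
Year difference: 2022 - 2001 = 21
Birthday not yet reached in 2022, subtract 1

20 years old


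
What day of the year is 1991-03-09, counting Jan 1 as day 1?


Date: March 9, 1991
Days in months 1 through 2: 59
Plus 9 days in March

Day of year: 68


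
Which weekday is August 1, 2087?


Target: August 1, 2087
Anchor: Jan 1, 2087. With p = 2087 - 1 = 2086: (p + p//4 - p//100 + p//400) mod 7 = (2086 + 521 - 20 + 5) mod 7 = 2592 mod 7 = 2 -> Wednesday (Mon=0 ... Sun=6)
Days before August (Jan-Jul): 212 days
Weekday index = (2 + 212) mod 7 = 4

Friday


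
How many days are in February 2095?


February 2095 (leap year: no)

28 days


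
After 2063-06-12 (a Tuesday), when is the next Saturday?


Current: Tuesday
Target: Saturday
Days ahead: 4

Next Saturday: 2063-06-16


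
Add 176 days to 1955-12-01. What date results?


Start: 1955-12-01, add 176 days
December 1955 has 31 days: 31 - 1 = 30 days to December 31 -> 146 left
January 1956 has 31 days -> 115 left
February 1956 has 29 days -> 86 left
March 1956 has 31 days -> 55 left
April 1956 has 30 days -> 25 left
May 1956: 25 <= 31 -> lands on May 25

Result: 1956-05-25


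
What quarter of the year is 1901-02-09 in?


Month: February (month 2)
Q1: Jan-Mar, Q2: Apr-Jun, Q3: Jul-Sep, Q4: Oct-Dec

Q1


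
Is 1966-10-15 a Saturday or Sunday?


Anchor: Jan 1, 1966. With p = 1966 - 1 = 1965: (p + p//4 - p//100 + p//400) mod 7 = (1965 + 491 - 19 + 4) mod 7 = 2441 mod 7 = 5 -> Saturday (Mon=0 ... Sun=6)
Day of year: 288; offset = 287
Weekday index = (5 + 287) mod 7 = 5 -> Saturday
Weekend days: Saturday, Sunday

Yes


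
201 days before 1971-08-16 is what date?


Start: 1971-08-16, subtract 201 days
Back 16 days from August 16 reaches July 31, 1971 -> 185 left
July 1971 has 31 days -> back to June 30, 1971 -> 154 left
June 1971 has 30 days -> back to May 31, 1971 -> 124 left
May 1971 has 31 days -> back to April 30, 1971 -> 93 left
April 1971 has 30 days -> back to March 31, 1971 -> 63 left
March 1971 has 31 days -> back to February 28, 1971 -> 32 left
February 1971 has 28 days -> back to January 31, 1971 -> 4 left
January 1971: 31 - 4 = 27 -> lands on January 27

Result: 1971-01-27


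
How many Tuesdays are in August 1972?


August 1972 has 31 days
Anchor: Jan 1, 1972. With p = 1972 - 1 = 1971: (p + p//4 - p//100 + p//400) mod 7 = (1971 + 492 - 19 + 4) mod 7 = 2448 mod 7 = 5 -> Saturday (Mon=0 ... Sun=6)
Days before August (Jan-Jul): 213; August 1 index = (5 + 213) mod 7 = 1 -> Tuesday
First Tuesday is August 1
Tuesdays: 1, 8, 15, 22, 29

5 Tuesdays


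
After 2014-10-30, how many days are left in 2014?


Day of year: 303 of 365
Remaining = 365 - 303

62 days


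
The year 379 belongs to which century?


Century = (year - 1) // 100 + 1
= (379 - 1) // 100 + 1
= 378 // 100 + 1
= 3 + 1

4th century


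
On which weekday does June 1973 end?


June 1973 has 30 days
Anchor: Jan 1, 1973. With p = 1973 - 1 = 1972: (p + p//4 - p//100 + p//400) mod 7 = (1972 + 493 - 19 + 4) mod 7 = 2450 mod 7 = 0 -> Monday (Mon=0 ... Sun=6)
Days before June (Jan-May): 151; June 1 index = (0 + 151) mod 7 = 4 -> Friday
Last day offset: 30 - 1 = 29 days
Weekday index = (4 + 29) mod 7 = 5

Saturday, June 30


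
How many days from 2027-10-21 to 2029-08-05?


From 2027-10-21 to 2029-08-05
2027-10-21: days before October = 31 + 28 + 31 + 30 + 31 + 30 + 31 + 31 + 30 = 273 (2027 is not a leap year); day of year = 273 + 21 = 294
2029-08-05: days before August = 31 + 28 + 31 + 30 + 31 + 30 + 31 = 212 (2029 is not a leap year); day of year = 212 + 5 = 217
Rest of 2027: 365 - 294 = 71
Full years 2028 (366): 366
Total = 71 + 366 + 217 = 654

654 days


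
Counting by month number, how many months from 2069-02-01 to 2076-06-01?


From February 2069 to June 2076
7 years * 12 = 84 months, plus 4 months = 88

88 months


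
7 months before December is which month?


December is month 12
12 - 7 = 5

May


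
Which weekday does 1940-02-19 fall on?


Date: February 19, 1940
Anchor: Jan 1, 1940. With p = 1940 - 1 = 1939: (p + p//4 - p//100 + p//400) mod 7 = (1939 + 484 - 19 + 4) mod 7 = 2408 mod 7 = 0 -> Monday (Mon=0 ... Sun=6)
Days before February (Jan): 31; offset = 31 + 19 - 1 = 49
Weekday index = (0 + 49) mod 7 = 0

Day of the week: Monday


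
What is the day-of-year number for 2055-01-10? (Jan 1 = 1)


Date: January 10, 2055
No months before January
Plus 10 days in January

Day of year: 10


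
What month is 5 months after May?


May is month 5
5 + 5 = 10

October


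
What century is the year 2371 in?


Century = (year - 1) // 100 + 1
= (2371 - 1) // 100 + 1
= 2370 // 100 + 1
= 23 + 1

24th century


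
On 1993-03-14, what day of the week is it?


Date: March 14, 1993
Anchor: Jan 1, 1993. With p = 1993 - 1 = 1992: (p + p//4 - p//100 + p//400) mod 7 = (1992 + 498 - 19 + 4) mod 7 = 2475 mod 7 = 4 -> Friday (Mon=0 ... Sun=6)
Days before March (Jan-Feb): 59; offset = 59 + 14 - 1 = 72
Weekday index = (4 + 72) mod 7 = 6

Day of the week: Sunday


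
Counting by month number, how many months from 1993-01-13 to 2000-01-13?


From January 1993 to January 2000
7 years * 12 = 84 months = 84

84 months


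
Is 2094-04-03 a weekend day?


Anchor: Jan 1, 2094. With p = 2094 - 1 = 2093: (p + p//4 - p//100 + p//400) mod 7 = (2093 + 523 - 20 + 5) mod 7 = 2601 mod 7 = 4 -> Friday (Mon=0 ... Sun=6)
Day of year: 93; offset = 92
Weekday index = (4 + 92) mod 7 = 5 -> Saturday
Weekend days: Saturday, Sunday

Yes


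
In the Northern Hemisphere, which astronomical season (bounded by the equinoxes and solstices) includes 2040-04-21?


Date: April 21
Astronomical Spring (approx.; exact equinox/solstice day varies by year): March 20 to June 20
April 21 falls within the Spring window

Spring


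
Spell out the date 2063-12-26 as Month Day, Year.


ISO 2063-12-26 parses as year=2063, month=12, day=26
Month 12 -> December

December 26, 2063


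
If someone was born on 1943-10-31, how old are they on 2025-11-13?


Birth: 1943-10-31
Reference: 2025-11-13
Year difference: 2025 - 1943 = 82

82 years old


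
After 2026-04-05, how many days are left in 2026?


Day of year: 95 of 365
Remaining = 365 - 95

270 days


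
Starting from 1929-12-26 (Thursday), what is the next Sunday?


Current: Thursday
Target: Sunday
Days ahead: 3

Next Sunday: 1929-12-29


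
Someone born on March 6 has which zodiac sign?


Date: March 6
Conventional tropical zodiac dates: Pisces from February 19 onward; Aries starts March 21
March 6 falls within the Pisces range

Pisces


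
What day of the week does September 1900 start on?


Target: September 1, 1900
Anchor: Jan 1, 1900. With p = 1900 - 1 = 1899: (p + p//4 - p//100 + p//400) mod 7 = (1899 + 474 - 18 + 4) mod 7 = 2359 mod 7 = 0 -> Monday (Mon=0 ... Sun=6)
Days before September (Jan-Aug): 243 days
Weekday index = (0 + 243) mod 7 = 5

Saturday


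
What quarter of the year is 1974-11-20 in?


Month: November (month 11)
Q1: Jan-Mar, Q2: Apr-Jun, Q3: Jul-Sep, Q4: Oct-Dec

Q4


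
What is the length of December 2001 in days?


December 2001

31 days


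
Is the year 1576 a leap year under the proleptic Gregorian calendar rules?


Gregorian leap year rule: divisible by 4, but not by 100, unless also by 400.
1576 is divisible by 4 but not 100 -> leap year

Yes


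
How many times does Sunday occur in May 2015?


May 2015 has 31 days
Anchor: Jan 1, 2015. With p = 2015 - 1 = 2014: (p + p//4 - p//100 + p//400) mod 7 = (2014 + 503 - 20 + 5) mod 7 = 2502 mod 7 = 3 -> Thursday (Mon=0 ... Sun=6)
Days before May (Jan-Apr): 120; May 1 index = (3 + 120) mod 7 = 4 -> Friday
First Sunday is May 3
Sundays: 3, 10, 17, 24, 31

5 Sundays


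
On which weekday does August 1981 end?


August 1981 has 31 days
Anchor: Jan 1, 1981. With p = 1981 - 1 = 1980: (p + p//4 - p//100 + p//400) mod 7 = (1980 + 495 - 19 + 4) mod 7 = 2460 mod 7 = 3 -> Thursday (Mon=0 ... Sun=6)
Days before August (Jan-Jul): 212; August 1 index = (3 + 212) mod 7 = 5 -> Saturday
Last day offset: 31 - 1 = 30 days
Weekday index = (5 + 30) mod 7 = 0

Monday, August 31


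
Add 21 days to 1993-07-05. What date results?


Start: 1993-07-05, add 21 days
July 1993 has 31 days; 5 + 21 = 26 stays within July

Result: 1993-07-26


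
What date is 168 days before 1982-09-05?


Start: 1982-09-05, subtract 168 days
Back 5 days from September 5 reaches August 31, 1982 -> 163 left
August 1982 has 31 days -> back to July 31, 1982 -> 132 left
July 1982 has 31 days -> back to June 30, 1982 -> 101 left
June 1982 has 30 days -> back to May 31, 1982 -> 71 left
May 1982 has 31 days -> back to April 30, 1982 -> 40 left
April 1982 has 30 days -> back to March 31, 1982 -> 10 left
March 1982: 31 - 10 = 21 -> lands on March 21

Result: 1982-03-21


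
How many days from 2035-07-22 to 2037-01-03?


From 2035-07-22 to 2037-01-03
2035-07-22: days before July = 31 + 28 + 31 + 30 + 31 + 30 = 181 (2035 is not a leap year); day of year = 181 + 22 = 203
2037-01-03: day of year = 3
Rest of 2035: 365 - 203 = 162
Full years 2036 (366): 366
Total = 162 + 366 + 3 = 531

531 days


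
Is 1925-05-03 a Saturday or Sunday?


Anchor: Jan 1, 1925. With p = 1925 - 1 = 1924: (p + p//4 - p//100 + p//400) mod 7 = (1924 + 481 - 19 + 4) mod 7 = 2390 mod 7 = 3 -> Thursday (Mon=0 ... Sun=6)
Day of year: 123; offset = 122
Weekday index = (3 + 122) mod 7 = 6 -> Sunday
Weekend days: Saturday, Sunday

Yes


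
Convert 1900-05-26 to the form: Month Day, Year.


ISO 1900-05-26 parses as year=1900, month=05, day=26
Month 5 -> May

May 26, 1900


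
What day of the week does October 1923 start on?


Target: October 1, 1923
Anchor: Jan 1, 1923. With p = 1923 - 1 = 1922: (p + p//4 - p//100 + p//400) mod 7 = (1922 + 480 - 19 + 4) mod 7 = 2387 mod 7 = 0 -> Monday (Mon=0 ... Sun=6)
Days before October (Jan-Sep): 273 days
Weekday index = (0 + 273) mod 7 = 0

Monday


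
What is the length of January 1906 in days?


January 1906

31 days


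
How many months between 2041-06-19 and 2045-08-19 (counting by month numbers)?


From June 2041 to August 2045
4 years * 12 = 48 months, plus 2 months = 50

50 months


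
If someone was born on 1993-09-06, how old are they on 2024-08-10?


Birth: 1993-09-06
Reference: 2024-08-10
Year difference: 2024 - 1993 = 31
Birthday not yet reached in 2024, subtract 1

30 years old


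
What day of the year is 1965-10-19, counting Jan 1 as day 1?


Date: October 19, 1965
Days in months 1 through 9: 273
Plus 19 days in October

Day of year: 292


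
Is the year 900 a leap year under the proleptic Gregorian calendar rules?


Gregorian leap year rule: divisible by 4, but not by 100, unless also by 400.
900 is divisible by 100 but not 400 -> not a leap year

No


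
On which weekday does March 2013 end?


March 2013 has 31 days
Anchor: Jan 1, 2013. With p = 2013 - 1 = 2012: (p + p//4 - p//100 + p//400) mod 7 = (2012 + 503 - 20 + 5) mod 7 = 2500 mod 7 = 1 -> Tuesday (Mon=0 ... Sun=6)
Days before March (Jan-Feb): 59; March 1 index = (1 + 59) mod 7 = 4 -> Friday
Last day offset: 31 - 1 = 30 days
Weekday index = (4 + 30) mod 7 = 6

Sunday, March 31


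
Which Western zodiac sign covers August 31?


Date: August 31
Conventional tropical zodiac dates: Virgo from August 23 onward; Libra starts September 23
August 31 falls within the Virgo range

Virgo


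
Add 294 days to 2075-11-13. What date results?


Start: 2075-11-13, add 294 days
November 2075 has 30 days: 30 - 13 = 17 days to November 30 -> 277 left
December 2075 has 31 days -> 246 left
January 2076 has 31 days -> 215 left
February 2076 has 29 days -> 186 left
March 2076 has 31 days -> 155 left
April 2076 has 30 days -> 125 left
May 2076 has 31 days -> 94 left
June 2076 has 30 days -> 64 left
July 2076 has 31 days -> 33 left
August 2076 has 31 days -> 2 left
September 2076: 2 <= 30 -> lands on September 2

Result: 2076-09-02


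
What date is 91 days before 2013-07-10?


Start: 2013-07-10, subtract 91 days
Back 10 days from July 10 reaches June 30, 2013 -> 81 left
June 2013 has 30 days -> back to May 31, 2013 -> 51 left
May 2013 has 31 days -> back to April 30, 2013 -> 20 left
April 2013: 30 - 20 = 10 -> lands on April 10

Result: 2013-04-10


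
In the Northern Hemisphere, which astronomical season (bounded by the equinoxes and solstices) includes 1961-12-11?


Date: December 11
Astronomical Autumn (approx.; exact equinox/solstice day varies by year): September 22 to December 20
December 11 falls within the Autumn window

Autumn


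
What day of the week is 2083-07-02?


Date: July 2, 2083
Anchor: Jan 1, 2083. With p = 2083 - 1 = 2082: (p + p//4 - p//100 + p//400) mod 7 = (2082 + 520 - 20 + 5) mod 7 = 2587 mod 7 = 4 -> Friday (Mon=0 ... Sun=6)
Days before July (Jan-Jun): 181; offset = 181 + 2 - 1 = 182
Weekday index = (4 + 182) mod 7 = 4

Day of the week: Friday


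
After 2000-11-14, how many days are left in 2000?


Day of year: 319 of 366
Remaining = 366 - 319

47 days


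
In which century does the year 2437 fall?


Century = (year - 1) // 100 + 1
= (2437 - 1) // 100 + 1
= 2436 // 100 + 1
= 24 + 1

25th century


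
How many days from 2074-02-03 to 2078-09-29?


From 2074-02-03 to 2078-09-29
2074-02-03: days before February = 31; day of year = 31 + 3 = 34
2078-09-29: days before September = 31 + 28 + 31 + 30 + 31 + 30 + 31 + 31 = 243 (2078 is not a leap year); day of year = 243 + 29 = 272
Rest of 2074: 365 - 34 = 331
Full years 2075 (365), 2076 (366), 2077 (365): 1096
Total = 331 + 1096 + 272 = 1699

1699 days


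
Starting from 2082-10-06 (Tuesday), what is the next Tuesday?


Current: Tuesday
Target: Tuesday
Days ahead: 7

Next Tuesday: 2082-10-13


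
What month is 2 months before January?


January is month 1
1 - 2 = -1; wrap: -1 + 12 = 11

November


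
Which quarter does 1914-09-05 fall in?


Month: September (month 9)
Q1: Jan-Mar, Q2: Apr-Jun, Q3: Jul-Sep, Q4: Oct-Dec

Q3


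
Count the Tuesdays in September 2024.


September 2024 has 30 days
Anchor: Jan 1, 2024. With p = 2024 - 1 = 2023: (p + p//4 - p//100 + p//400) mod 7 = (2023 + 505 - 20 + 5) mod 7 = 2513 mod 7 = 0 -> Monday (Mon=0 ... Sun=6)
Days before September (Jan-Aug): 244; September 1 index = (0 + 244) mod 7 = 6 -> Sunday
First Tuesday is September 3
Tuesdays: 3, 10, 17, 24

4 Tuesdays


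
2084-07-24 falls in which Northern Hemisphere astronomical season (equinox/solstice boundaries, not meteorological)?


Date: July 24
Astronomical Summer (approx.; exact equinox/solstice day varies by year): June 21 to September 21
July 24 falls within the Summer window

Summer


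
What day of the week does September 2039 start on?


Target: September 1, 2039
Anchor: Jan 1, 2039. With p = 2039 - 1 = 2038: (p + p//4 - p//100 + p//400) mod 7 = (2038 + 509 - 20 + 5) mod 7 = 2532 mod 7 = 5 -> Saturday (Mon=0 ... Sun=6)
Days before September (Jan-Aug): 243 days
Weekday index = (5 + 243) mod 7 = 3

Thursday


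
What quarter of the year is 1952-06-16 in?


Month: June (month 6)
Q1: Jan-Mar, Q2: Apr-Jun, Q3: Jul-Sep, Q4: Oct-Dec

Q2


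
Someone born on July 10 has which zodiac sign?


Date: July 10
Conventional tropical zodiac dates: Cancer from June 21 onward; Leo starts July 23
July 10 falls within the Cancer range

Cancer


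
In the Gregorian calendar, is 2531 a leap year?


Gregorian leap year rule: divisible by 4, but not by 100, unless also by 400.
2531 is not divisible by 4 -> not a leap year

No


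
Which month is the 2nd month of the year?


Month 2 of 12

February


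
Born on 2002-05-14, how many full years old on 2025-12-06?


Birth: 2002-05-14
Reference: 2025-12-06
Year difference: 2025 - 2002 = 23

23 years old


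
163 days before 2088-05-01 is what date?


Start: 2088-05-01, subtract 163 days
Back 1 day from May 1 reaches April 30, 2088 -> 162 left
April 2088 has 30 days -> back to March 31, 2088 -> 132 left
March 2088 has 31 days -> back to February 29, 2088 -> 101 left
February 2088 has 29 days -> back to January 31, 2088 -> 72 left
January 2088 has 31 days -> back to December 31, 2087 -> 41 left
December 2087 has 31 days -> back to November 30, 2087 -> 10 left
November 2087: 30 - 10 = 20 -> lands on November 20

Result: 2087-11-20


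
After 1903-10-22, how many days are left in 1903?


Day of year: 295 of 365
Remaining = 365 - 295

70 days


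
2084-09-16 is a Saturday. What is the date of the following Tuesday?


Current: Saturday
Target: Tuesday
Days ahead: 3

Next Tuesday: 2084-09-19


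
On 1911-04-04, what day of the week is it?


Date: April 4, 1911
Anchor: Jan 1, 1911. With p = 1911 - 1 = 1910: (p + p//4 - p//100 + p//400) mod 7 = (1910 + 477 - 19 + 4) mod 7 = 2372 mod 7 = 6 -> Sunday (Mon=0 ... Sun=6)
Days before April (Jan-Mar): 90; offset = 90 + 4 - 1 = 93
Weekday index = (6 + 93) mod 7 = 1

Day of the week: Tuesday


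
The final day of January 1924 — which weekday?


January 1924 has 31 days
Anchor: Jan 1, 1924. With p = 1924 - 1 = 1923: (p + p//4 - p//100 + p//400) mod 7 = (1923 + 480 - 19 + 4) mod 7 = 2388 mod 7 = 1 -> Tuesday (Mon=0 ... Sun=6)
January 1 is the anchor itself -> Tuesday
Last day offset: 31 - 1 = 30 days
Weekday index = (1 + 30) mod 7 = 3

Thursday, January 31


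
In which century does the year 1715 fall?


Century = (year - 1) // 100 + 1
= (1715 - 1) // 100 + 1
= 1714 // 100 + 1
= 17 + 1

18th century


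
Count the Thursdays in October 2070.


October 2070 has 31 days
Anchor: Jan 1, 2070. With p = 2070 - 1 = 2069: (p + p//4 - p//100 + p//400) mod 7 = (2069 + 517 - 20 + 5) mod 7 = 2571 mod 7 = 2 -> Wednesday (Mon=0 ... Sun=6)
Days before October (Jan-Sep): 273; October 1 index = (2 + 273) mod 7 = 2 -> Wednesday
First Thursday is October 2
Thursdays: 2, 9, 16, 23, 30

5 Thursdays


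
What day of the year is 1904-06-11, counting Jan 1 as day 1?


Date: June 11, 1904
Days in months 1 through 5: 152
Plus 11 days in June

Day of year: 163


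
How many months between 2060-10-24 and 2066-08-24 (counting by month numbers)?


From October 2060 to August 2066
6 years * 12 = 72 months, minus 2 months = 70

70 months


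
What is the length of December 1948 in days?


December 1948

31 days


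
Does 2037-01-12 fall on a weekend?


Anchor: Jan 1, 2037. With p = 2037 - 1 = 2036: (p + p//4 - p//100 + p//400) mod 7 = (2036 + 509 - 20 + 5) mod 7 = 2530 mod 7 = 3 -> Thursday (Mon=0 ... Sun=6)
Day of year: 12; offset = 11
Weekday index = (3 + 11) mod 7 = 0 -> Monday
Weekend days: Saturday, Sunday

No
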